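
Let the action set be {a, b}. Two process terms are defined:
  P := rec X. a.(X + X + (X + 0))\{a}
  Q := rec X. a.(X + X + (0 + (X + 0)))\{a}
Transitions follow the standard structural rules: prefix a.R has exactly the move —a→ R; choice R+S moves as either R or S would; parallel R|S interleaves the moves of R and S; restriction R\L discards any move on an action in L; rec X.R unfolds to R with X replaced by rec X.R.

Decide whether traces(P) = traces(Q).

trace-equivalent

LTS(P): 2 reachable states
  u0 = rec X. a.(X + X + (X + 0))\{a} → -a-> u1
  u1 = ((rec X. a.(X + X + (X + 0))\{a}) + (rec X. a.(X + X + (X + 0))\{a}) + ((rec X. a.(X + X + (X + 0))\{a}) + 0))\{a} → stopped
LTS(Q): 2 reachable states
  v0 = rec X. a.(X + X + (0 + (X + 0)))\{a} → -a-> v1
  v1 = ((rec X. a.(X + X + (0 + (X + 0)))\{a}) + (rec X. a.(X + X + (0 + (X + 0)))\{a}) + (0 + ((rec X. a.(X + X + (0 + (X + 0)))\{a}) + 0)))\{a} → stopped
Bisimilarity quotient blocks:
  B0 = {u0, v0}
  B1 = {u1, v1}
u0 ∈ B0, v0 ∈ B0 → same block
Bisimilar ⇒ trace-equivalent.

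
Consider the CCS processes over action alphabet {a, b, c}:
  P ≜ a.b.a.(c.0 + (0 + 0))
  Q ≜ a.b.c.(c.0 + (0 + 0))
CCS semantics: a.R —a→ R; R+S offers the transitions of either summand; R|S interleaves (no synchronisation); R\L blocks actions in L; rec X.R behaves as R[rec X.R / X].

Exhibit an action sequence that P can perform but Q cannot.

aba

LTS(P): 5 reachable states
  u0 = a.b.a.(c.0 + (0 + 0)) has moves ··a··> u1
  u1 = b.a.(c.0 + (0 + 0)) has moves ··b··> u2
  u2 = a.(c.0 + (0 + 0)) has moves ··a··> u3
  u3 = c.0 + (0 + 0) has moves ··c··> u4
  u4 = 0 has moves stopped
LTS(Q): 5 reachable states
  v0 = a.b.c.(c.0 + (0 + 0)) has moves ··a··> v1
  v1 = b.c.(c.0 + (0 + 0)) has moves ··b··> v2
  v2 = c.(c.0 + (0 + 0)) has moves ··c··> v3
  v3 = c.0 + (0 + 0) has moves ··c··> v4
  v4 = 0 has moves stopped
Executing aba from P (initial set {u0}):
  [1] a ⇒ {u1}
  [2] b ⇒ {u2}
  [3] a ⇒ {u3}
  P completes σ.
Executing aba from Q (initial set {v0}):
  [1] a ⇒ {v1}
  [2] b ⇒ {v2}
  [3] a ⇒ no successor for Q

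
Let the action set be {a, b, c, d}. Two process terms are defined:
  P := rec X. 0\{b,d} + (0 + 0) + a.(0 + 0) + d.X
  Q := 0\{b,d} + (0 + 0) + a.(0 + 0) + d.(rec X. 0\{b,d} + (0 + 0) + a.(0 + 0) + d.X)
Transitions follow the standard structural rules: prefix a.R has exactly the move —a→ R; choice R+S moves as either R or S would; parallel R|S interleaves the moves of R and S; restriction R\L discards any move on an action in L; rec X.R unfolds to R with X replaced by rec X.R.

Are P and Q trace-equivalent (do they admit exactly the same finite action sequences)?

YES

Reachable graph of P (2 states):
  p0 = rec X. 0\{b,d} + (0 + 0) + a.(0 + 0) + d.X has moves ··a··> p1, ··d··> p0
  p1 = 0 + 0 has moves ·
Reachable graph of Q (3 states):
  q0 = 0\{b,d} + (0 + 0) + a.(0 + 0) + d.(rec X. 0\{b,d} + (0 + 0) + a.(0 + 0) + d.X) has moves ··a··> q1, ··d··> q2
  q1 = 0 + 0 has moves ·
  q2 = rec X. 0\{b,d} + (0 + 0) + a.(0 + 0) + d.X has moves ··a··> q1, ··d··> q2
Bisimilarity quotient blocks:
  B0 = {p0, q0, q2}
  B1 = {p1, q1}
p0 ∈ B0, q0 ∈ B0 → same block
Bisimilar ⇒ trace-equivalent.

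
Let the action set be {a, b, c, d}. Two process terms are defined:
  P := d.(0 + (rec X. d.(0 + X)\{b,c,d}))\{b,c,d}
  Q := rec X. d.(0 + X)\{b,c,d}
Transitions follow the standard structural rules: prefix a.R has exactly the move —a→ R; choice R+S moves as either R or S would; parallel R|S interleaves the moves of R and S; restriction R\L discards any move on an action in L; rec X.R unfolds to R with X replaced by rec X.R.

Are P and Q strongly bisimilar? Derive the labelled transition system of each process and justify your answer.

bisimilar

LTS(P): 2 reachable states
  u0 = d.(0 + (rec X. d.(0 + X)\{b,c,d}))\{b,c,d} ⊢ —d→ u1
  u1 = (0 + (rec X. d.(0 + X)\{b,c,d}))\{b,c,d} ⊢ stopped
LTS(Q): 2 reachable states
  v0 = rec X. d.(0 + X)\{b,c,d} ⊢ —d→ v1
  v1 = (0 + (rec X. d.(0 + X)\{b,c,d}))\{b,c,d} ⊢ stopped
Bisimilarity quotient blocks:
  B0 = {u0, v0}
  B1 = {u1, v1}
u0 ∈ B0, v0 ∈ B0 → same block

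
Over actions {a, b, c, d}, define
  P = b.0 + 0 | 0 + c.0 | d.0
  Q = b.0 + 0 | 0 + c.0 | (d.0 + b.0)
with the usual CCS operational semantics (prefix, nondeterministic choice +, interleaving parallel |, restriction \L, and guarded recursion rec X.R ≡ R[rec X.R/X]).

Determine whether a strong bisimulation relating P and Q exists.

not bisimilar

Reachable graph of P (5 states):
  u0 = b.0 + 0 | 0 + c.0 | d.0 → ··b··> u1, ··c··> u2, ··d··> u3
  u1 = 0 → ∅
  u2 = 0 | d.0 → ··d··> u4
  u3 = c.0 | 0 → ··c··> u4
  u4 = 0 | 0 → ∅
Reachable graph of Q (5 states):
  v0 = b.0 + 0 | 0 + c.0 | (d.0 + b.0) → ··b··> v1, ··b··> v2, ··c··> v3, ··d··> v2
  v1 = 0 → ∅
  v2 = c.0 | 0 → ··c··> v4
  v3 = 0 | (d.0 + b.0) → ··b··> v4, ··d··> v4
  v4 = 0 | 0 → ∅
Coarsest stable partition (strong bisimilarity classes):
  B0 = {u0}
  B1 = {u3, v2}
  B2 = {u1, u4, v1, v4}
  B3 = {u2}
  B4 = {v0}
  B5 = {v3}
u0 ∈ B0, v0 ∈ B4 → different blocks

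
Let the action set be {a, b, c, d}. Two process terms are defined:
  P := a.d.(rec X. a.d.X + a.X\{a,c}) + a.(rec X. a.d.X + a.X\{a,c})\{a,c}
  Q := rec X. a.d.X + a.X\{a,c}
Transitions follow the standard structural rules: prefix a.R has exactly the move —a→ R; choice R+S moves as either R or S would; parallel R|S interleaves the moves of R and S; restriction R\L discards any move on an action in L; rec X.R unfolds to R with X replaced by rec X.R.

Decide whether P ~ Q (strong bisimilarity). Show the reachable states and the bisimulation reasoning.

P ~ Q

LTS(P): 4 reachable states
  s0 = a.d.(rec X. a.d.X + a.X\{a,c}) + a.(rec X. a.d.X + a.X\{a,c})\{a,c} → -a-> s1, -a-> s2
  s1 = (rec X. a.d.X + a.X\{a,c})\{a,c} → ∅
  s2 = d.(rec X. a.d.X + a.X\{a,c}) → -d-> s3
  s3 = rec X. a.d.X + a.X\{a,c} → -a-> s1, -a-> s2
LTS(Q): 3 reachable states
  t0 = rec X. a.d.X + a.X\{a,c} → -a-> t1, -a-> t2
  t1 = (rec X. a.d.X + a.X\{a,c})\{a,c} → ∅
  t2 = d.(rec X. a.d.X + a.X\{a,c}) → -d-> t0
Coarsest stable partition (strong bisimilarity classes):
  B0 = {s0, s3, t0}
  B1 = {s2, t2}
  B2 = {s1, t1}
s0 ∈ B0, t0 ∈ B0 → same block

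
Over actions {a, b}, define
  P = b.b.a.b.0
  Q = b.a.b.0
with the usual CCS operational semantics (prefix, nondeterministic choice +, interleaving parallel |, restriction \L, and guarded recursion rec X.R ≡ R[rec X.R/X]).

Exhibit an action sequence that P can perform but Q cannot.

LTS(P): 5 reachable states
  p0 = b.b.a.b.0 ⊢ ··b··> p1
  p1 = b.a.b.0 ⊢ ··b··> p2
  p2 = a.b.0 ⊢ ··a··> p3
  p3 = b.0 ⊢ ··b··> p4
  p4 = 0 ⊢ ·
LTS(Q): 4 reachable states
  q0 = b.a.b.0 ⊢ ··b··> q1
  q1 = a.b.0 ⊢ ··a··> q2
  q2 = b.0 ⊢ ··b··> q3
  q3 = 0 ⊢ ·
Run σ = ⟨bb⟩ on P: start {p0}
  [1] b ⇒ {p1}
  [2] b ⇒ {p2}
  P completes σ.
Run σ = ⟨bb⟩ on Q: start {q0}
  [1] b ⇒ {q1}
  [2] b ⇒ ∅ (Q stuck)

bb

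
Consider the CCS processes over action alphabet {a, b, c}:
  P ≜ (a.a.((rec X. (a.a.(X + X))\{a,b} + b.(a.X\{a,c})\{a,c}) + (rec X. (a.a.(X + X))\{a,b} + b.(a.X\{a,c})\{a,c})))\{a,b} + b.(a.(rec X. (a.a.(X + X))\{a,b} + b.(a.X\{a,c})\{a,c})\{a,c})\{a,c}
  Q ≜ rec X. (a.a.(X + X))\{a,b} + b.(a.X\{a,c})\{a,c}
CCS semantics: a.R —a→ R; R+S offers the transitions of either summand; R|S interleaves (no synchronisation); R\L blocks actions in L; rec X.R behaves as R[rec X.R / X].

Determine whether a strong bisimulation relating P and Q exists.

Reachable graph of P (2 states):
  m0 = (a.a.((rec X. (a.a.(X + X))\{a,b} + b.(a.X\{a,c})\{a,c}) + (rec X. (a.a.(X + X))\{a,b} + b.(a.X\{a,c})\{a,c})))\{a,b} + b.(a.(rec X. (a.a.(X + X))\{a,b} + b.(a.X\{a,c})\{a,c})\{a,c})\{a,c} | —b→ m1
  m1 = (a.(rec X. (a.a.(X + X))\{a,b} + b.(a.X\{a,c})\{a,c})\{a,c})\{a,c} | ·
Reachable graph of Q (2 states):
  n0 = rec X. (a.a.(X + X))\{a,b} + b.(a.X\{a,c})\{a,c} | —b→ n1
  n1 = (a.(rec X. (a.a.(X + X))\{a,b} + b.(a.X\{a,c})\{a,c})\{a,c})\{a,c} | ·
Coarsest stable partition (strong bisimilarity classes):
  B0 = {m0, n0}
  B1 = {m1, n1}
m0 ∈ B0, n0 ∈ B0 → same block

P ~ Q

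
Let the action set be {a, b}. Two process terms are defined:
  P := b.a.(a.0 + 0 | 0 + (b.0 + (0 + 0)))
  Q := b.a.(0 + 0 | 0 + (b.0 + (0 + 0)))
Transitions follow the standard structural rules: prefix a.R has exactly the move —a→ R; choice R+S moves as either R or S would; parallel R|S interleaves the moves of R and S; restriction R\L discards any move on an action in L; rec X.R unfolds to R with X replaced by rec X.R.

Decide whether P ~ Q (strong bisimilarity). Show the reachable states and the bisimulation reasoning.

P's transition system — 4 states:
  m0 = b.a.(a.0 + 0 | 0 + (b.0 + (0 + 0))) ⊢ =b=> m1
  m1 = a.(a.0 + 0 | 0 + (b.0 + (0 + 0))) ⊢ =a=> m2
  m2 = a.0 + 0 | 0 + (b.0 + (0 + 0)) ⊢ =a=> m3, =b=> m3
  m3 = 0 ⊢ stopped
Q's transition system — 4 states:
  n0 = b.a.(0 + 0 | 0 + (b.0 + (0 + 0))) ⊢ =b=> n1
  n1 = a.(0 + 0 | 0 + (b.0 + (0 + 0))) ⊢ =a=> n2
  n2 = 0 + 0 | 0 + (b.0 + (0 + 0)) ⊢ =b=> n3
  n3 = 0 ⊢ stopped
Bisimilarity quotient blocks:
  B0 = {m0}
  B1 = {m1}
  B2 = {m2}
  B3 = {m3, n3}
  B4 = {n0}
  B5 = {n1}
  B6 = {n2}
m0 ∈ B0, n0 ∈ B4 → different blocks

NO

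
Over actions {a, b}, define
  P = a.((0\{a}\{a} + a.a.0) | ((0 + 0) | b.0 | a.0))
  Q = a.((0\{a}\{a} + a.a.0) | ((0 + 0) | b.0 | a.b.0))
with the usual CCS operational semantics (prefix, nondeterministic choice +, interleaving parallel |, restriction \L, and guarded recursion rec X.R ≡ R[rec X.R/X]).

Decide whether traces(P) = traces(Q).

trace-distinct — witness ⟨aabb⟩

P's transition system — 13 states:
  u0 = a.((0\{a}\{a} + a.a.0) | ((0 + 0) | b.0 | a.0)) has moves ··a··> u1
  u1 = (0\{a}\{a} + a.a.0) | ((0 + 0) | b.0 | a.0) has moves ··a··> u2, ··a··> u3, ··b··> u4
  u2 = (0\{a}\{a} + a.a.0) | ((0 + 0) | b.0 | 0) has moves ··a··> u5, ··b··> u6
  u3 = a.0 | ((0 + 0) | b.0 | a.0) has moves ··a··> u5, ··a··> u7, ··b··> u8
  u4 = (0\{a}\{a} + a.a.0) | ((0 + 0) | 0 | a.0) has moves ··a··> u6, ··a··> u8
  u5 = a.0 | ((0 + 0) | b.0 | 0) has moves ··a··> u9, ··b··> u10
  u6 = (0\{a}\{a} + a.a.0) | ((0 + 0) | 0 | 0) has moves ··a··> u10
  u7 = 0 | ((0 + 0) | b.0 | a.0) has moves ··a··> u9, ··b··> u11
  u8 = a.0 | ((0 + 0) | 0 | a.0) has moves ··a··> u10, ··a··> u11
  u9 = 0 | ((0 + 0) | b.0 | 0) has moves ··b··> u12
  u10 = a.0 | ((0 + 0) | 0 | 0) has moves ··a··> u12
  u11 = 0 | ((0 + 0) | 0 | a.0) has moves ··a··> u12
  u12 = 0 | ((0 + 0) | 0 | 0) has moves (no moves)
Q's transition system — 19 states:
  v0 = a.((0\{a}\{a} + a.a.0) | ((0 + 0) | b.0 | a.b.0)) has moves ··a··> v1
  v1 = (0\{a}\{a} + a.a.0) | ((0 + 0) | b.0 | a.b.0) has moves ··a··> v2, ··a··> v3, ··b··> v4
  v2 = (0\{a}\{a} + a.a.0) | ((0 + 0) | b.0 | b.0) has moves ··a··> v5, ··b··> v6, ··b··> v7
  v3 = a.0 | ((0 + 0) | b.0 | a.b.0) has moves ··a··> v5, ··a··> v8, ··b··> v9
  v4 = (0\{a}\{a} + a.a.0) | ((0 + 0) | 0 | a.b.0) has moves ··a··> v6, ··a··> v9
  v5 = a.0 | ((0 + 0) | b.0 | b.0) has moves ··a··> v10, ··b··> v11, ··b··> v12
  v6 = (0\{a}\{a} + a.a.0) | ((0 + 0) | 0 | b.0) has moves ··a··> v11, ··b··> v13
  v7 = (0\{a}\{a} + a.a.0) | ((0 + 0) | b.0 | 0) has moves ··a··> v12, ··b··> v13
  v8 = 0 | ((0 + 0) | b.0 | a.b.0) has moves ··a··> v10, ··b··> v14
  v9 = a.0 | ((0 + 0) | 0 | a.b.0) has moves ··a··> v11, ··a··> v14
  v10 = 0 | ((0 + 0) | b.0 | b.0) has moves ··b··> v15, ··b··> v16
  v11 = a.0 | ((0 + 0) | 0 | b.0) has moves ··a··> v15, ··b··> v17
  v12 = a.0 | ((0 + 0) | b.0 | 0) has moves ··a··> v16, ··b··> v17
  v13 = (0\{a}\{a} + a.a.0) | ((0 + 0) | 0 | 0) has moves ··a··> v17
  v14 = 0 | ((0 + 0) | 0 | a.b.0) has moves ··a··> v15
  v15 = 0 | ((0 + 0) | 0 | b.0) has moves ··b··> v18
  v16 = 0 | ((0 + 0) | b.0 | 0) has moves ··b··> v18
  v17 = a.0 | ((0 + 0) | 0 | 0) has moves ··a··> v18
  v18 = 0 | ((0 + 0) | 0 | 0) has moves (no moves)
Executing aabb from Q (initial set {v0}):
  step 1 (a): {v1}
  step 2 (a): {v2, v3}
  step 3 (b): {v6, v7, v9}
  step 4 (b): {v13}
  Q completes σ.
Executing aabb from P (initial set {u0}):
  step 1 (a): {u1}
  step 2 (a): {u2, u3}
  step 3 (b): {u6, u8}
  step 4 (b): ∅  — P cannot continue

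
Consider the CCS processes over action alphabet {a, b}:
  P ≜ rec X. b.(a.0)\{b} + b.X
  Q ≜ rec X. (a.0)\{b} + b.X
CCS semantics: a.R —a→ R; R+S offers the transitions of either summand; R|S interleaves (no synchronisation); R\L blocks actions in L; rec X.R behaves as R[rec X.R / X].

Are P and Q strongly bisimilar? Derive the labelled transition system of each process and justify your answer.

P's transition system — 3 states:
  u0 = rec X. b.(a.0)\{b} + b.X has moves ··b··> u0, ··b··> u1
  u1 = (a.0)\{b} has moves ··a··> u2
  u2 = 0\{b} has moves ∅
Q's transition system — 2 states:
  v0 = rec X. (a.0)\{b} + b.X has moves ··a··> v1, ··b··> v0
  v1 = 0\{b} has moves ∅
Coarsest stable partition (strong bisimilarity classes):
  B0 = {u0}
  B1 = {u1}
  B2 = {u2, v1}
  B3 = {v0}
u0 ∈ B0, v0 ∈ B3 → different blocks

not bisimilar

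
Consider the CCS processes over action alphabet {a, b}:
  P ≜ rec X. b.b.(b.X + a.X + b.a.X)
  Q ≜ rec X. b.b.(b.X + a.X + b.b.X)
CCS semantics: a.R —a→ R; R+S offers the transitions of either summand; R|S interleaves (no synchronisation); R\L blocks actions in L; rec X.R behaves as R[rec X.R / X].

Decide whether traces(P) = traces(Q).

NO — witness ⟨bbba⟩

LTS(P): 4 reachable states
  p0 = rec X. b.b.(b.X + a.X + b.a.X) has moves =b=> p1
  p1 = b.(b.(rec X. b.b.(b.X + a.X + b.a.X)) + a.(rec X. b.b.(b.X + a.X + b.a.X)) + b.a.(rec X. b.b.(b.X + a.X + b.a.X))) has moves =b=> p2
  p2 = b.(rec X. b.b.(b.X + a.X + b.a.X)) + a.(rec X. b.b.(b.X + a.X + b.a.X)) + b.a.(rec X. b.b.(b.X + a.X + b.a.X)) has moves =a=> p0, =b=> p0, =b=> p3
  p3 = a.(rec X. b.b.(b.X + a.X + b.a.X)) has moves =a=> p0
LTS(Q): 4 reachable states
  q0 = rec X. b.b.(b.X + a.X + b.b.X) has moves =b=> q1
  q1 = b.(b.(rec X. b.b.(b.X + a.X + b.b.X)) + a.(rec X. b.b.(b.X + a.X + b.b.X)) + b.b.(rec X. b.b.(b.X + a.X + b.b.X))) has moves =b=> q2
  q2 = b.(rec X. b.b.(b.X + a.X + b.b.X)) + a.(rec X. b.b.(b.X + a.X + b.b.X)) + b.b.(rec X. b.b.(b.X + a.X + b.b.X)) has moves =a=> q0, =b=> q0, =b=> q3
  q3 = b.(rec X. b.b.(b.X + a.X + b.b.X)) has moves =b=> q0
Trace ⟨bbba⟩ through P, begin at {p0}:
  [1] b ⇒ {p1}
  [2] b ⇒ {p2}
  [3] b ⇒ {p0, p3}
  [4] a ⇒ {p0}
  — P admits the full trace.
Trace ⟨bbba⟩ through Q, begin at {q0}:
  [1] b ⇒ {q1}
  [2] b ⇒ {q2}
  [3] b ⇒ {q0, q3}
  [4] a ⇒ no successor for Q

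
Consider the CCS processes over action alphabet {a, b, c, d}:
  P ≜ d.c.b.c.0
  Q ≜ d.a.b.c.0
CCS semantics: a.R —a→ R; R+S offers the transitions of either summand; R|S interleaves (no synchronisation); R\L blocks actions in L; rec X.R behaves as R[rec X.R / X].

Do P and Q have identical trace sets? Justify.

Reachable graph of P (5 states):
  u0 = d.c.b.c.0 has moves -d-> u1
  u1 = c.b.c.0 has moves -c-> u2
  u2 = b.c.0 has moves -b-> u3
  u3 = c.0 has moves -c-> u4
  u4 = 0 has moves ·
Reachable graph of Q (5 states):
  v0 = d.a.b.c.0 has moves -d-> v1
  v1 = a.b.c.0 has moves -a-> v2
  v2 = b.c.0 has moves -b-> v3
  v3 = c.0 has moves -c-> v4
  v4 = 0 has moves ·
Run σ = ⟨dc⟩ on P: start {u0}
  [1] d ⇒ {u1}
  [2] c ⇒ {u2}
  ✓ P
Run σ = ⟨dc⟩ on Q: start {v0}
  [1] d ⇒ {v1}
  [2] c ⇒ ∅ (Q stuck)

NO — witness ⟨dc⟩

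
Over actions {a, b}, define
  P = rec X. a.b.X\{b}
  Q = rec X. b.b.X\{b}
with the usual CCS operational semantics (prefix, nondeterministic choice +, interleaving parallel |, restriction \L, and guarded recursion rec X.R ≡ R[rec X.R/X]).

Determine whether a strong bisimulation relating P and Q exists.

not bisimilar

P's transition system — 4 states:
  s0 = rec X. a.b.X\{b} ⊢ —a→ s1
  s1 = b.(rec X. a.b.X\{b})\{b} ⊢ —b→ s2
  s2 = (rec X. a.b.X\{b})\{b} ⊢ —a→ s3
  s3 = (b.(rec X. a.b.X\{b})\{b})\{b} ⊢ stopped
Q's transition system — 3 states:
  t0 = rec X. b.b.X\{b} ⊢ —b→ t1
  t1 = b.(rec X. b.b.X\{b})\{b} ⊢ —b→ t2
  t2 = (rec X. b.b.X\{b})\{b} ⊢ stopped
Bisimilarity quotient blocks:
  B0 = {s0}
  B1 = {s1}
  B2 = {s2}
  B3 = {s3, t2}
  B4 = {t0}
  B5 = {t1}
s0 ∈ B0, t0 ∈ B4 → different blocks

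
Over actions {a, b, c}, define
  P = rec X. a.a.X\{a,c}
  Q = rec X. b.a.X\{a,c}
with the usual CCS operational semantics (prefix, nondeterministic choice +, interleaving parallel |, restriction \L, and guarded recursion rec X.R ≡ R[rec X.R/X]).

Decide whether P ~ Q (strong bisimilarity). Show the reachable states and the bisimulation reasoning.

LTS(P): 3 reachable states
  p0 = rec X. a.a.X\{a,c} ⊢ -a-> p1
  p1 = a.(rec X. a.a.X\{a,c})\{a,c} ⊢ -a-> p2
  p2 = (rec X. a.a.X\{a,c})\{a,c} ⊢ ∅
LTS(Q): 4 reachable states
  q0 = rec X. b.a.X\{a,c} ⊢ -b-> q1
  q1 = a.(rec X. b.a.X\{a,c})\{a,c} ⊢ -a-> q2
  q2 = (rec X. b.a.X\{a,c})\{a,c} ⊢ -b-> q3
  q3 = (a.(rec X. b.a.X\{a,c})\{a,c})\{a,c} ⊢ ∅
Bisimilarity quotient blocks:
  B0 = {p0}
  B1 = {p1}
  B2 = {p2, q3}
  B3 = {q0}
  B4 = {q1}
  B5 = {q2}
p0 ∈ B0, q0 ∈ B3 → different blocks

P ≁ Q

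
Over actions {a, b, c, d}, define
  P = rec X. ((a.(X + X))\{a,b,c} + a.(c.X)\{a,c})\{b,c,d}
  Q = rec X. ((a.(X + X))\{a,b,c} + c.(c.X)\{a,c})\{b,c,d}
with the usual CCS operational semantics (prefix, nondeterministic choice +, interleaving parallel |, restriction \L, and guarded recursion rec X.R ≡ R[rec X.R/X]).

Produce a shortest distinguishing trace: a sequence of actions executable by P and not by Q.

LTS(P): 2 reachable states
  p0 = rec X. ((a.(X + X))\{a,b,c} + a.(c.X)\{a,c})\{b,c,d} :: =a=> p1
  p1 = (c.(rec X. ((a.(X + X))\{a,b,c} + a.(c.X)\{a,c})\{b,c,d}))\{a,c}\{b,c,d} :: stopped
LTS(Q): 1 reachable states
  q0 = rec X. ((a.(X + X))\{a,b,c} + c.(c.X)\{a,c})\{b,c,d} :: stopped
Executing a from P (initial set {p0}):
  after a @ step 1: {p1}
  P completes σ.
Executing a from Q (initial set {q0}):
  after a @ step 1: ∅  — Q cannot continue

a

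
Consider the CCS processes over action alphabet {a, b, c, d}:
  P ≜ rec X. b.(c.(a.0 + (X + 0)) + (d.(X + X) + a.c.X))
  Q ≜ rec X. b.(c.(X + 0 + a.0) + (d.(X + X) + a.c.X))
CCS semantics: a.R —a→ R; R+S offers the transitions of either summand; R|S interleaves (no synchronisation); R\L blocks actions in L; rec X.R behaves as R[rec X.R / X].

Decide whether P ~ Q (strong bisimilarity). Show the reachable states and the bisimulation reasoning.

bisimilar

LTS(P): 6 reachable states
  u0 = rec X. b.(c.(a.0 + (X + 0)) + (d.(X + X) + a.c.X)) | =b=> u1
  u1 = c.(a.0 + ((rec X. b.(c.(a.0 + (X + 0)) + (d.(X + X) + a.c.X))) + 0)) + (d.((rec X. b.(c.(a.0 + (X + 0)) + (d.(X + X) + a.c.X))) + (rec X. b.(c.(a.0 + (X + 0)) + (d.(X + X) + a.c.X)))) + a.c.(rec X. b.(c.(a.0 + (X + 0)) + (d.(X + X) + a.c.X)))) | =a=> u2, =c=> u3, =d=> u4
  u2 = c.(rec X. b.(c.(a.0 + (X + 0)) + (d.(X + X) + a.c.X))) | =c=> u0
  u3 = a.0 + ((rec X. b.(c.(a.0 + (X + 0)) + (d.(X + X) + a.c.X))) + 0) | =a=> u5, =b=> u1
  u4 = (rec X. b.(c.(a.0 + (X + 0)) + (d.(X + X) + a.c.X))) + (rec X. b.(c.(a.0 + (X + 0)) + (d.(X + X) + a.c.X))) | =b=> u1
  u5 = 0 | (no moves)
LTS(Q): 6 reachable states
  v0 = rec X. b.(c.(X + 0 + a.0) + (d.(X + X) + a.c.X)) | =b=> v1
  v1 = c.((rec X. b.(c.(X + 0 + a.0) + (d.(X + X) + a.c.X))) + 0 + a.0) + (d.((rec X. b.(c.(X + 0 + a.0) + (d.(X + X) + a.c.X))) + (rec X. b.(c.(X + 0 + a.0) + (d.(X + X) + a.c.X)))) + a.c.(rec X. b.(c.(X + 0 + a.0) + (d.(X + X) + a.c.X)))) | =a=> v2, =c=> v3, =d=> v4
  v2 = c.(rec X. b.(c.(X + 0 + a.0) + (d.(X + X) + a.c.X))) | =c=> v0
  v3 = (rec X. b.(c.(X + 0 + a.0) + (d.(X + X) + a.c.X))) + 0 + a.0 | =a=> v5, =b=> v1
  v4 = (rec X. b.(c.(X + 0 + a.0) + (d.(X + X) + a.c.X))) + (rec X. b.(c.(X + 0 + a.0) + (d.(X + X) + a.c.X))) | =b=> v1
  v5 = 0 | (no moves)
Coarsest stable partition (strong bisimilarity classes):
  B0 = {u0, u4, v0, v4}
  B1 = {u1, v1}
  B2 = {u3, v3}
  B3 = {u5, v5}
  B4 = {u2, v2}
u0 ∈ B0, v0 ∈ B0 → same block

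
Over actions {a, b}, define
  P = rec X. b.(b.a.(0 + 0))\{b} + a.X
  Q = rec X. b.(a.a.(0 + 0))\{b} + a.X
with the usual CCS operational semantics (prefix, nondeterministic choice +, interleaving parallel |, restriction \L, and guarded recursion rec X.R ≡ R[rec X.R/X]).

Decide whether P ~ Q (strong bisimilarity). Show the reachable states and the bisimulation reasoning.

P ≁ Q

Reachable graph of P (2 states):
  m0 = rec X. b.(b.a.(0 + 0))\{b} + a.X ⊢ —a→ m0, —b→ m1
  m1 = (b.a.(0 + 0))\{b} ⊢ deadlocked
Reachable graph of Q (4 states):
  n0 = rec X. b.(a.a.(0 + 0))\{b} + a.X ⊢ —a→ n0, —b→ n1
  n1 = (a.a.(0 + 0))\{b} ⊢ —a→ n2
  n2 = (a.(0 + 0))\{b} ⊢ —a→ n3
  n3 = (0 + 0)\{b} ⊢ deadlocked
Bisimilarity quotient blocks:
  B0 = {m0}
  B1 = {m1, n3}
  B2 = {n0}
  B3 = {n1}
  B4 = {n2}
m0 ∈ B0, n0 ∈ B2 → different blocks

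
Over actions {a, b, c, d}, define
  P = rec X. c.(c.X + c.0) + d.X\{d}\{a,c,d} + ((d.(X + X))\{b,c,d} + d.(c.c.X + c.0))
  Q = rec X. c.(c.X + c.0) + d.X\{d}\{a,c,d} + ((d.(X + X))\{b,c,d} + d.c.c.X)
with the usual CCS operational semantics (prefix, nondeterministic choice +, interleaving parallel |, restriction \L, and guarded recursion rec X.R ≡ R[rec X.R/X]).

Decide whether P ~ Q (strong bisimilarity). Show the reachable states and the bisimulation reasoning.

LTS(P): 6 reachable states
  m0 = rec X. c.(c.X + c.0) + d.X\{d}\{a,c,d} + ((d.(X + X))\{b,c,d} + d.(c.c.X + c.0)) ⊢ ··c··> m1, ··d··> m2, ··d··> m3
  m1 = c.(rec X. c.(c.X + c.0) + d.X\{d}\{a,c,d} + ((d.(X + X))\{b,c,d} + d.(c.c.X + c.0))) + c.0 ⊢ ··c··> m0, ··c··> m4
  m2 = (rec X. c.(c.X + c.0) + d.X\{d}\{a,c,d} + ((d.(X + X))\{b,c,d} + d.(c.c.X + c.0)))\{d}\{a,c,d} ⊢ ·
  m3 = c.c.(rec X. c.(c.X + c.0) + d.X\{d}\{a,c,d} + ((d.(X + X))\{b,c,d} + d.(c.c.X + c.0))) + c.0 ⊢ ··c··> m4, ··c··> m5
  m4 = 0 ⊢ ·
  m5 = c.(rec X. c.(c.X + c.0) + d.X\{d}\{a,c,d} + ((d.(X + X))\{b,c,d} + d.(c.c.X + c.0))) ⊢ ··c··> m0
LTS(Q): 6 reachable states
  n0 = rec X. c.(c.X + c.0) + d.X\{d}\{a,c,d} + ((d.(X + X))\{b,c,d} + d.c.c.X) ⊢ ··c··> n1, ··d··> n2, ··d··> n3
  n1 = c.(rec X. c.(c.X + c.0) + d.X\{d}\{a,c,d} + ((d.(X + X))\{b,c,d} + d.c.c.X)) + c.0 ⊢ ··c··> n0, ··c··> n4
  n2 = (rec X. c.(c.X + c.0) + d.X\{d}\{a,c,d} + ((d.(X + X))\{b,c,d} + d.c.c.X))\{d}\{a,c,d} ⊢ ·
  n3 = c.c.(rec X. c.(c.X + c.0) + d.X\{d}\{a,c,d} + ((d.(X + X))\{b,c,d} + d.c.c.X)) ⊢ ··c··> n5
  n4 = 0 ⊢ ·
  n5 = c.(rec X. c.(c.X + c.0) + d.X\{d}\{a,c,d} + ((d.(X + X))\{b,c,d} + d.c.c.X)) ⊢ ··c··> n0
Partition-refinement fixed point:
  B0 = {m0}
  B1 = {m1}
  B2 = {m2, m4, n2, n4}
  B3 = {m3}
  B4 = {m5}
  B5 = {n0}
  B6 = {n3}
  B7 = {n5}
  B8 = {n1}
m0 ∈ B0, n0 ∈ B5 → different blocks

NO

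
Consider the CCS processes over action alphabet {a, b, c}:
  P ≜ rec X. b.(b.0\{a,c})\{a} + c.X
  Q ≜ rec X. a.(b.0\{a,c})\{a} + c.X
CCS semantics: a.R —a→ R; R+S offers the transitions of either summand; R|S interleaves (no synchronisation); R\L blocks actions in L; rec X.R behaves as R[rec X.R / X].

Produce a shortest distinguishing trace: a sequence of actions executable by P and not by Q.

Reachable graph of P (3 states):
  u0 = rec X. b.(b.0\{a,c})\{a} + c.X → =b=> u1, =c=> u0
  u1 = (b.0\{a,c})\{a} → =b=> u2
  u2 = 0\{a,c}\{a} → ∅
Reachable graph of Q (3 states):
  v0 = rec X. a.(b.0\{a,c})\{a} + c.X → =a=> v1, =c=> v0
  v1 = (b.0\{a,c})\{a} → =b=> v2
  v2 = 0\{a,c}\{a} → ∅
Run σ = ⟨b⟩ on P: start {u0}
  [1] b ⇒ {u1}
  ✓ P
Run σ = ⟨b⟩ on Q: start {v0}
  [1] b ⇒ ∅ (Q stuck)

b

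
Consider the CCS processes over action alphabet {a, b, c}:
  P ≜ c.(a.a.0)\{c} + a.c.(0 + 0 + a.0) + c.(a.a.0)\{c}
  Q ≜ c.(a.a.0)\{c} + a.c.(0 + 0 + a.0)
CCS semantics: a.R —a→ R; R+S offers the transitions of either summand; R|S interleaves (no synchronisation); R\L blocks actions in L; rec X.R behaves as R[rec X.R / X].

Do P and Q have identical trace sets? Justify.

YES

P's transition system — 7 states:
  p0 = c.(a.a.0)\{c} + a.c.(0 + 0 + a.0) + c.(a.a.0)\{c} ⊢ ··a··> p1, ··c··> p2
  p1 = c.(0 + 0 + a.0) ⊢ ··c··> p3
  p2 = (a.a.0)\{c} ⊢ ··a··> p4
  p3 = 0 + 0 + a.0 ⊢ ··a··> p5
  p4 = (a.0)\{c} ⊢ ··a··> p6
  p5 = 0 ⊢ deadlocked
  p6 = 0\{c} ⊢ deadlocked
Q's transition system — 7 states:
  q0 = c.(a.a.0)\{c} + a.c.(0 + 0 + a.0) ⊢ ··a··> q1, ··c··> q2
  q1 = c.(0 + 0 + a.0) ⊢ ··c··> q3
  q2 = (a.a.0)\{c} ⊢ ··a··> q4
  q3 = 0 + 0 + a.0 ⊢ ··a··> q5
  q4 = (a.0)\{c} ⊢ ··a··> q6
  q5 = 0 ⊢ deadlocked
  q6 = 0\{c} ⊢ deadlocked
Coarsest stable partition (strong bisimilarity classes):
  B0 = {p0, q0}
  B1 = {p2, q2}
  B2 = {p3, p4, q3, q4}
  B3 = {p5, p6, q5, q6}
  B4 = {p1, q1}
p0 ∈ B0, q0 ∈ B0 → same block
Bisimilar ⇒ trace-equivalent.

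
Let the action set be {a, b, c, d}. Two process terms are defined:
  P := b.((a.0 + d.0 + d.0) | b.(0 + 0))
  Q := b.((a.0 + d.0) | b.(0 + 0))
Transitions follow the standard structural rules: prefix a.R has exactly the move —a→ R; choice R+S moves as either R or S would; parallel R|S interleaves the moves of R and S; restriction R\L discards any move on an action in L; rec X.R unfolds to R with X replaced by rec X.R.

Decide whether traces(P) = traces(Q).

trace-equivalent

P's transition system — 5 states:
  s0 = b.((a.0 + d.0 + d.0) | b.(0 + 0)) :: ··b··> s1
  s1 = (a.0 + d.0 + d.0) | b.(0 + 0) :: ··a··> s2, ··b··> s3, ··d··> s2
  s2 = 0 | b.(0 + 0) :: ··b··> s4
  s3 = (a.0 + d.0 + d.0) | (0 + 0) :: ··a··> s4, ··d··> s4
  s4 = 0 | (0 + 0) :: ∅
Q's transition system — 5 states:
  t0 = b.((a.0 + d.0) | b.(0 + 0)) :: ··b··> t1
  t1 = (a.0 + d.0) | b.(0 + 0) :: ··a··> t2, ··b··> t3, ··d··> t2
  t2 = 0 | b.(0 + 0) :: ··b··> t4
  t3 = (a.0 + d.0) | (0 + 0) :: ··a··> t4, ··d··> t4
  t4 = 0 | (0 + 0) :: ∅
Bisimilarity quotient blocks:
  B0 = {s0, t0}
  B1 = {s1, t1}
  B2 = {s2, t2}
  B3 = {s4, t4}
  B4 = {s3, t3}
s0 ∈ B0, t0 ∈ B0 → same block
Bisimilar ⇒ trace-equivalent.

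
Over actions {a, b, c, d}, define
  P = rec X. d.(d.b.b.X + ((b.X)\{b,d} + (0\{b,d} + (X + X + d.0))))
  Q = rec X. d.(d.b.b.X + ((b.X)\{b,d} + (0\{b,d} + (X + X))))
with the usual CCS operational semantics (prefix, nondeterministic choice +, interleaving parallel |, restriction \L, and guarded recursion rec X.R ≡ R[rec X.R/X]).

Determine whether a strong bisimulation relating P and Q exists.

not bisimilar

Reachable graph of P (5 states):
  s0 = rec X. d.(d.b.b.X + ((b.X)\{b,d} + (0\{b,d} + (X + X + d.0)))) has moves —d→ s1
  s1 = d.b.b.(rec X. d.(d.b.b.X + ((b.X)\{b,d} + (0\{b,d} + (X + X + d.0))))) + ((b.(rec X. d.(d.b.b.X + ((b.X)\{b,d} + (0\{b,d} + (X + X + d.0))))))\{b,d} + (0\{b,d} + ((rec X. d.(d.b.b.X + ((b.X)\{b,d} + (0\{b,d} + (X + X + d.0))))) + (rec X. d.(d.b.b.X + ((b.X)\{b,d} + (0\{b,d} + (X + X + d.0))))) + d.0))) has moves —d→ s1, —d→ s2, —d→ s3
  s2 = 0 has moves ∅
  s3 = b.b.(rec X. d.(d.b.b.X + ((b.X)\{b,d} + (0\{b,d} + (X + X + d.0))))) has moves —b→ s4
  s4 = b.(rec X. d.(d.b.b.X + ((b.X)\{b,d} + (0\{b,d} + (X + X + d.0))))) has moves —b→ s0
Reachable graph of Q (4 states):
  t0 = rec X. d.(d.b.b.X + ((b.X)\{b,d} + (0\{b,d} + (X + X)))) has moves —d→ t1
  t1 = d.b.b.(rec X. d.(d.b.b.X + ((b.X)\{b,d} + (0\{b,d} + (X + X))))) + ((b.(rec X. d.(d.b.b.X + ((b.X)\{b,d} + (0\{b,d} + (X + X))))))\{b,d} + (0\{b,d} + ((rec X. d.(d.b.b.X + ((b.X)\{b,d} + (0\{b,d} + (X + X))))) + (rec X. d.(d.b.b.X + ((b.X)\{b,d} + (0\{b,d} + (X + X)))))))) has moves —d→ t1, —d→ t2
  t2 = b.b.(rec X. d.(d.b.b.X + ((b.X)\{b,d} + (0\{b,d} + (X + X))))) has moves —b→ t3
  t3 = b.(rec X. d.(d.b.b.X + ((b.X)\{b,d} + (0\{b,d} + (X + X))))) has moves —b→ t0
Bisimilarity quotient blocks:
  B0 = {s0}
  B1 = {s1}
  B2 = {s2}
  B3 = {s3}
  B4 = {s4}
  B5 = {t0}
  B6 = {t1}
  B7 = {t2}
  B8 = {t3}
s0 ∈ B0, t0 ∈ B5 → different blocks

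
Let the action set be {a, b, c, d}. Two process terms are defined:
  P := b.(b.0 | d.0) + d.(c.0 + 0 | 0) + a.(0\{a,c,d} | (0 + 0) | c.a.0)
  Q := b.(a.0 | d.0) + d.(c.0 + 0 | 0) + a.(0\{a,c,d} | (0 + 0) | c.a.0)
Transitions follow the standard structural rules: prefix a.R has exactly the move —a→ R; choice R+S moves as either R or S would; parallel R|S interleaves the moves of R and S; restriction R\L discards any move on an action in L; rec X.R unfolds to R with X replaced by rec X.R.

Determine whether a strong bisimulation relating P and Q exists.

NO

LTS(P): 10 reachable states
  m0 = b.(b.0 | d.0) + d.(c.0 + 0 | 0) + a.(0\{a,c,d} | (0 + 0) | c.a.0) :: —a→ m1, —b→ m2, —d→ m3
  m1 = 0\{a,c,d} | (0 + 0) | c.a.0 :: —c→ m4
  m2 = b.0 | d.0 :: —b→ m5, —d→ m6
  m3 = c.0 + 0 | 0 :: —c→ m7
  m4 = 0\{a,c,d} | (0 + 0) | a.0 :: —a→ m8
  m5 = 0 | d.0 :: —d→ m9
  m6 = b.0 | 0 :: —b→ m9
  m7 = 0 :: ·
  m8 = 0\{a,c,d} | (0 + 0) | 0 :: ·
  m9 = 0 | 0 :: ·
LTS(Q): 10 reachable states
  n0 = b.(a.0 | d.0) + d.(c.0 + 0 | 0) + a.(0\{a,c,d} | (0 + 0) | c.a.0) :: —a→ n1, —b→ n2, —d→ n3
  n1 = 0\{a,c,d} | (0 + 0) | c.a.0 :: —c→ n4
  n2 = a.0 | d.0 :: —a→ n5, —d→ n6
  n3 = c.0 + 0 | 0 :: —c→ n7
  n4 = 0\{a,c,d} | (0 + 0) | a.0 :: —a→ n8
  n5 = 0 | d.0 :: —d→ n9
  n6 = a.0 | 0 :: —a→ n9
  n7 = 0 :: ·
  n8 = 0\{a,c,d} | (0 + 0) | 0 :: ·
  n9 = 0 | 0 :: ·
Bisimilarity quotient blocks:
  B0 = {m0}
  B1 = {m2}
  B2 = {m6}
  B3 = {m7, m8, m9, n7, n8, n9}
  B4 = {m5, n5}
  B5 = {m3, n3}
  B6 = {m1, n1}
  B7 = {m4, n4, n6}
  B8 = {n0}
  B9 = {n2}
m0 ∈ B0, n0 ∈ B8 → different blocks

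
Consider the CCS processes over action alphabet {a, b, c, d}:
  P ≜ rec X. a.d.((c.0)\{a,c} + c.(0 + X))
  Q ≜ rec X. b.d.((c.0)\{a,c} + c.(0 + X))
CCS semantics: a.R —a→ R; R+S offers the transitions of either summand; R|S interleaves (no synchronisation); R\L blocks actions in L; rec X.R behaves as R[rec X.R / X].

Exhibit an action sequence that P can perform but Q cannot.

Reachable graph of P (4 states):
  m0 = rec X. a.d.((c.0)\{a,c} + c.(0 + X)) ⊢ —a→ m1
  m1 = d.((c.0)\{a,c} + c.(0 + (rec X. a.d.((c.0)\{a,c} + c.(0 + X))))) ⊢ —d→ m2
  m2 = (c.0)\{a,c} + c.(0 + (rec X. a.d.((c.0)\{a,c} + c.(0 + X)))) ⊢ —c→ m3
  m3 = 0 + (rec X. a.d.((c.0)\{a,c} + c.(0 + X))) ⊢ —a→ m1
Reachable graph of Q (4 states):
  n0 = rec X. b.d.((c.0)\{a,c} + c.(0 + X)) ⊢ —b→ n1
  n1 = d.((c.0)\{a,c} + c.(0 + (rec X. b.d.((c.0)\{a,c} + c.(0 + X))))) ⊢ —d→ n2
  n2 = (c.0)\{a,c} + c.(0 + (rec X. b.d.((c.0)\{a,c} + c.(0 + X)))) ⊢ —c→ n3
  n3 = 0 + (rec X. b.d.((c.0)\{a,c} + c.(0 + X))) ⊢ —b→ n1
Executing a from P (initial set {m0}):
  step 1 (a): {m1}
  ✓ P
Executing a from Q (initial set {n0}):
  step 1 (a): ∅ (Q stuck)

a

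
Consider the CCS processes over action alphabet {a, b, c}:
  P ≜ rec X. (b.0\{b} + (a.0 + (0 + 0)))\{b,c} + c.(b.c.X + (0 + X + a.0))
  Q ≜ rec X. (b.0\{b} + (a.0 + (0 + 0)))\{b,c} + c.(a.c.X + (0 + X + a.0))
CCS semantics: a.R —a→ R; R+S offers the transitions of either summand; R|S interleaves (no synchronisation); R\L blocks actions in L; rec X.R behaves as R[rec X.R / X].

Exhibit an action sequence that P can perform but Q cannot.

P's transition system — 5 states:
  s0 = rec X. (b.0\{b} + (a.0 + (0 + 0)))\{b,c} + c.(b.c.X + (0 + X + a.0)) ⊢ -a-> s1, -c-> s2
  s1 = 0\{b,c} ⊢ stopped
  s2 = b.c.(rec X. (b.0\{b} + (a.0 + (0 + 0)))\{b,c} + c.(b.c.X + (0 + X + a.0))) + (0 + (rec X. (b.0\{b} + (a.0 + (0 + 0)))\{b,c} + c.(b.c.X + (0 + X + a.0))) + a.0) ⊢ -a-> s1, -a-> s3, -b-> s4, -c-> s2
  s3 = 0 ⊢ stopped
  s4 = c.(rec X. (b.0\{b} + (a.0 + (0 + 0)))\{b,c} + c.(b.c.X + (0 + X + a.0))) ⊢ -c-> s0
Q's transition system — 5 states:
  t0 = rec X. (b.0\{b} + (a.0 + (0 + 0)))\{b,c} + c.(a.c.X + (0 + X + a.0)) ⊢ -a-> t1, -c-> t2
  t1 = 0\{b,c} ⊢ stopped
  t2 = a.c.(rec X. (b.0\{b} + (a.0 + (0 + 0)))\{b,c} + c.(a.c.X + (0 + X + a.0))) + (0 + (rec X. (b.0\{b} + (a.0 + (0 + 0)))\{b,c} + c.(a.c.X + (0 + X + a.0))) + a.0) ⊢ -a-> t1, -a-> t3, -a-> t4, -c-> t2
  t3 = 0 ⊢ stopped
  t4 = c.(rec X. (b.0\{b} + (a.0 + (0 + 0)))\{b,c} + c.(a.c.X + (0 + X + a.0))) ⊢ -c-> t0
Run σ = ⟨cb⟩ on P: start {s0}
  step 1 (c): {s2}
  step 2 (b): {s4}
  ✓ P
Run σ = ⟨cb⟩ on Q: start {t0}
  step 1 (c): {t2}
  step 2 (b): no successor for Q

cb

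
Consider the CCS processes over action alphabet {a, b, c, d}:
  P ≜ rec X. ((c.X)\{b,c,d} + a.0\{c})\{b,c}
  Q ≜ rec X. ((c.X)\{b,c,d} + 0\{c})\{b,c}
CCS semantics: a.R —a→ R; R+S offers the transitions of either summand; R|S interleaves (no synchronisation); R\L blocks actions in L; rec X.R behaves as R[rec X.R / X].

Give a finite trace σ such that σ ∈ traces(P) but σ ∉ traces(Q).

a

LTS(P): 2 reachable states
  u0 = rec X. ((c.X)\{b,c,d} + a.0\{c})\{b,c} ⊢ --a--▸ u1
  u1 = 0\{c}\{b,c} ⊢ ∅
LTS(Q): 1 reachable states
  v0 = rec X. ((c.X)\{b,c,d} + 0\{c})\{b,c} ⊢ ∅
Executing a from P (initial set {u0}):
  [1] a ⇒ {u1}
  P completes σ.
Executing a from Q (initial set {v0}):
  [1] a ⇒ ∅ (Q stuck)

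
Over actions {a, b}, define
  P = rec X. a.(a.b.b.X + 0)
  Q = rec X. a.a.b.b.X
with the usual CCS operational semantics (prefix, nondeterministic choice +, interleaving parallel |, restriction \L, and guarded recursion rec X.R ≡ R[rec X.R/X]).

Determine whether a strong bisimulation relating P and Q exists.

P's transition system — 4 states:
  m0 = rec X. a.(a.b.b.X + 0) ⊢ --a--▸ m1
  m1 = a.b.b.(rec X. a.(a.b.b.X + 0)) + 0 ⊢ --a--▸ m2
  m2 = b.b.(rec X. a.(a.b.b.X + 0)) ⊢ --b--▸ m3
  m3 = b.(rec X. a.(a.b.b.X + 0)) ⊢ --b--▸ m0
Q's transition system — 4 states:
  n0 = rec X. a.a.b.b.X ⊢ --a--▸ n1
  n1 = a.b.b.(rec X. a.a.b.b.X) ⊢ --a--▸ n2
  n2 = b.b.(rec X. a.a.b.b.X) ⊢ --b--▸ n3
  n3 = b.(rec X. a.a.b.b.X) ⊢ --b--▸ n0
Coarsest stable partition (strong bisimilarity classes):
  B0 = {m0, n0}
  B1 = {m1, n1}
  B2 = {m2, n2}
  B3 = {m3, n3}
m0 ∈ B0, n0 ∈ B0 → same block

P ~ Q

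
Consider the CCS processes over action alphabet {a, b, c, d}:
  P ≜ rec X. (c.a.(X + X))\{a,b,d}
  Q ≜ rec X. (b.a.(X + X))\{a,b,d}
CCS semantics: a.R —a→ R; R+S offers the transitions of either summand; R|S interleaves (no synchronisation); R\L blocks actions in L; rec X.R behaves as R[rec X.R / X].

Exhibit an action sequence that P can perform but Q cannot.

P's transition system — 2 states:
  m0 = rec X. (c.a.(X + X))\{a,b,d} :: --c--▸ m1
  m1 = (a.((rec X. (c.a.(X + X))\{a,b,d}) + (rec X. (c.a.(X + X))\{a,b,d})))\{a,b,d} :: (no moves)
Q's transition system — 1 states:
  n0 = rec X. (b.a.(X + X))\{a,b,d} :: (no moves)
Trace ⟨c⟩ through P, begin at {m0}:
  step 1 (c): {m1}
  — P admits the full trace.
Trace ⟨c⟩ through Q, begin at {n0}:
  step 1 (c): no successor for Q

c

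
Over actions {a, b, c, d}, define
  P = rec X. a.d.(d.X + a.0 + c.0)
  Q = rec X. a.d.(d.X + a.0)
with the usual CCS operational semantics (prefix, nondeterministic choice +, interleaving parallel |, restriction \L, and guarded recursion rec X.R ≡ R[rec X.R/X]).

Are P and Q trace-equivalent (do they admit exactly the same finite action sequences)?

P's transition system — 4 states:
  s0 = rec X. a.d.(d.X + a.0 + c.0) :: =a=> s1
  s1 = d.(d.(rec X. a.d.(d.X + a.0 + c.0)) + a.0 + c.0) :: =d=> s2
  s2 = d.(rec X. a.d.(d.X + a.0 + c.0)) + a.0 + c.0 :: =a=> s3, =c=> s3, =d=> s0
  s3 = 0 :: ∅
Q's transition system — 4 states:
  t0 = rec X. a.d.(d.X + a.0) :: =a=> t1
  t1 = d.(d.(rec X. a.d.(d.X + a.0)) + a.0) :: =d=> t2
  t2 = d.(rec X. a.d.(d.X + a.0)) + a.0 :: =a=> t3, =d=> t0
  t3 = 0 :: ∅
Executing adc from P (initial set {s0}):
  step 1 (a): {s1}
  step 2 (d): {s2}
  step 3 (c): {s3}
  ✓ P
Executing adc from Q (initial set {t0}):
  step 1 (a): {t1}
  step 2 (d): {t2}
  step 3 (c): ∅ (Q stuck)

traces(P) ≠ traces(Q) — witness ⟨adc⟩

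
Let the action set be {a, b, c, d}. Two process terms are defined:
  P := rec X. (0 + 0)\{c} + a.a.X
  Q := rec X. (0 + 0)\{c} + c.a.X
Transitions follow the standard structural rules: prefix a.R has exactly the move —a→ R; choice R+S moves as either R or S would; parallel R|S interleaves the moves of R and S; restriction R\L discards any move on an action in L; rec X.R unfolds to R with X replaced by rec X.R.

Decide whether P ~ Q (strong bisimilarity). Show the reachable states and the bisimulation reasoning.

not bisimilar

Reachable graph of P (2 states):
  p0 = rec X. (0 + 0)\{c} + a.a.X | ··a··> p1
  p1 = a.(rec X. (0 + 0)\{c} + a.a.X) | ··a··> p0
Reachable graph of Q (2 states):
  q0 = rec X. (0 + 0)\{c} + c.a.X | ··c··> q1
  q1 = a.(rec X. (0 + 0)\{c} + c.a.X) | ··a··> q0
Coarsest stable partition (strong bisimilarity classes):
  B0 = {p0, p1}
  B1 = {q0}
  B2 = {q1}
p0 ∈ B0, q0 ∈ B1 → different blocks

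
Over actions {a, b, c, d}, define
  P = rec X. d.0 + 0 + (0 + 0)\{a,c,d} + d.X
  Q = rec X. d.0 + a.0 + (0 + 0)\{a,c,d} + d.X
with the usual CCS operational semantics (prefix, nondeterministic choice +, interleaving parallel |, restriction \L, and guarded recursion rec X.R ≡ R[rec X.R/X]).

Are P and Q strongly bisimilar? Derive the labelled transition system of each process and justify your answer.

Reachable graph of P (2 states):
  m0 = rec X. d.0 + 0 + (0 + 0)\{a,c,d} + d.X ⊢ --d--▸ m0, --d--▸ m1
  m1 = 0 ⊢ ∅
Reachable graph of Q (2 states):
  n0 = rec X. d.0 + a.0 + (0 + 0)\{a,c,d} + d.X ⊢ --a--▸ n1, --d--▸ n0, --d--▸ n1
  n1 = 0 ⊢ ∅
Bisimilarity quotient blocks:
  B0 = {m0}
  B1 = {m1, n1}
  B2 = {n0}
m0 ∈ B0, n0 ∈ B2 → different blocks

not bisimilar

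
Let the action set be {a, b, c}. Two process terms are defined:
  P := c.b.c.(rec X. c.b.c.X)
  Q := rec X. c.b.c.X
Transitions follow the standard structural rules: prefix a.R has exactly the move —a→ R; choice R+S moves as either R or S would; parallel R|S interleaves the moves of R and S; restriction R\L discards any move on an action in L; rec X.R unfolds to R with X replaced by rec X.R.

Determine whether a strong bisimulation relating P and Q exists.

Reachable graph of P (4 states):
  m0 = c.b.c.(rec X. c.b.c.X) ⊢ --c--▸ m1
  m1 = b.c.(rec X. c.b.c.X) ⊢ --b--▸ m2
  m2 = c.(rec X. c.b.c.X) ⊢ --c--▸ m3
  m3 = rec X. c.b.c.X ⊢ --c--▸ m1
Reachable graph of Q (3 states):
  n0 = rec X. c.b.c.X ⊢ --c--▸ n1
  n1 = b.c.(rec X. c.b.c.X) ⊢ --b--▸ n2
  n2 = c.(rec X. c.b.c.X) ⊢ --c--▸ n0
Partition-refinement fixed point:
  B0 = {m0, m3, n0}
  B1 = {m1, n1}
  B2 = {m2, n2}
m0 ∈ B0, n0 ∈ B0 → same block

bisimilar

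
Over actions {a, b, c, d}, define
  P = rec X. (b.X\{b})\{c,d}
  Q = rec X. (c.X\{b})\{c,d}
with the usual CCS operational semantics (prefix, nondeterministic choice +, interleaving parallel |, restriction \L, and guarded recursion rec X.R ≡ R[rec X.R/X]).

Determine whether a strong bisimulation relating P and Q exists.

P's transition system — 2 states:
  m0 = rec X. (b.X\{b})\{c,d} has moves —b→ m1
  m1 = (rec X. (b.X\{b})\{c,d})\{b}\{c,d} has moves deadlocked
Q's transition system — 1 states:
  n0 = rec X. (c.X\{b})\{c,d} has moves deadlocked
Bisimilarity quotient blocks:
  B0 = {m0}
  B1 = {m1, n0}
m0 ∈ B0, n0 ∈ B1 → different blocks

NO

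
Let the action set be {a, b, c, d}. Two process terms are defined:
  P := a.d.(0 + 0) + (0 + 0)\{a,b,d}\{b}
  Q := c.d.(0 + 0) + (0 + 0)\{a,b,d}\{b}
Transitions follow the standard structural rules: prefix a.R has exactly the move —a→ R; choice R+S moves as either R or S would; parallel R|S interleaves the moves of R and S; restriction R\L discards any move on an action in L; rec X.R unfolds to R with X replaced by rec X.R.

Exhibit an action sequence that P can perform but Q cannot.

LTS(P): 3 reachable states
  u0 = a.d.(0 + 0) + (0 + 0)\{a,b,d}\{b} → --a--▸ u1
  u1 = d.(0 + 0) → --d--▸ u2
  u2 = 0 + 0 → ·
LTS(Q): 3 reachable states
  v0 = c.d.(0 + 0) + (0 + 0)\{a,b,d}\{b} → --c--▸ v1
  v1 = d.(0 + 0) → --d--▸ v2
  v2 = 0 + 0 → ·
Run σ = ⟨a⟩ on P: start {u0}
  after a @ step 1: {u1}
  — P admits the full trace.
Run σ = ⟨a⟩ on Q: start {v0}
  after a @ step 1: no successor for Q

a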